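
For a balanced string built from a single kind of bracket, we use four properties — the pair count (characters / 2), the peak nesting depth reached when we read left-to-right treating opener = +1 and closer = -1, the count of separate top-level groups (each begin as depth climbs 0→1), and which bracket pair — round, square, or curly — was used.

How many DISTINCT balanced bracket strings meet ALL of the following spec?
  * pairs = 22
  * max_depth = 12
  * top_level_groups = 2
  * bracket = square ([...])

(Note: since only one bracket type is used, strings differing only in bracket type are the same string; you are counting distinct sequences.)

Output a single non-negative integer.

Answer: 253296524

Derivation:
Spec: pairs=22 depth=12 groups=2
Count(depth <= 12) = 24356105514
Count(depth <= 11) = 24102808990
Count(depth == 12) = 24356105514 - 24102808990 = 253296524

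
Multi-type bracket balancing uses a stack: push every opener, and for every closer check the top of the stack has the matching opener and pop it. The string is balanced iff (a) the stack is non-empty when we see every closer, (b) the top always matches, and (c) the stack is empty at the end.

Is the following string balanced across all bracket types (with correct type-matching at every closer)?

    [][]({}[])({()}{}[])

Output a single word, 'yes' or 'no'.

Answer: yes

Derivation:
pos 0: push '['; stack = [
pos 1: ']' matches '['; pop; stack = (empty)
pos 2: push '['; stack = [
pos 3: ']' matches '['; pop; stack = (empty)
pos 4: push '('; stack = (
pos 5: push '{'; stack = ({
pos 6: '}' matches '{'; pop; stack = (
pos 7: push '['; stack = ([
pos 8: ']' matches '['; pop; stack = (
pos 9: ')' matches '('; pop; stack = (empty)
pos 10: push '('; stack = (
pos 11: push '{'; stack = ({
pos 12: push '('; stack = ({(
pos 13: ')' matches '('; pop; stack = ({
pos 14: '}' matches '{'; pop; stack = (
pos 15: push '{'; stack = ({
pos 16: '}' matches '{'; pop; stack = (
pos 17: push '['; stack = ([
pos 18: ']' matches '['; pop; stack = (
pos 19: ')' matches '('; pop; stack = (empty)
end: stack empty → VALID
Verdict: properly nested → yes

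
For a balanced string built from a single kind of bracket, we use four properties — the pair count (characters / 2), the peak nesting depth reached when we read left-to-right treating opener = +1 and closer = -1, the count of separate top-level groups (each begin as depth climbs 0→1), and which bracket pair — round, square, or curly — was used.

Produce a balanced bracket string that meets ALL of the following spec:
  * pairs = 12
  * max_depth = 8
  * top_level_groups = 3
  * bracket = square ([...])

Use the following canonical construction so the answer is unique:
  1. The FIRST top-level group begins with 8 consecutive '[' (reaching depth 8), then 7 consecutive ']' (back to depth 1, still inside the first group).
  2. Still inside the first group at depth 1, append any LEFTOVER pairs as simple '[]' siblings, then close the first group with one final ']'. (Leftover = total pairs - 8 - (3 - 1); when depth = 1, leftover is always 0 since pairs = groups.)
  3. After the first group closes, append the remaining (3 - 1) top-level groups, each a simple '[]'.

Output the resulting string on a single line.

Spec: pairs=12 depth=8 groups=3
Leftover pairs = 12 - 8 - (3-1) = 2
First group: deep chain of depth 8 + 2 sibling pairs
Remaining 2 groups: simple '[]' each

Answer: [[[[[[[[]]]]]]][][]][][]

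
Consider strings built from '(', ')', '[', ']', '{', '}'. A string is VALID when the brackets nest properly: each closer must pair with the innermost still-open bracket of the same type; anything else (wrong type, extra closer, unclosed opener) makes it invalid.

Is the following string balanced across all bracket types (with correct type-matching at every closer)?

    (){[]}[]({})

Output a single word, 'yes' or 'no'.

Answer: yes

Derivation:
pos 0: push '('; stack = (
pos 1: ')' matches '('; pop; stack = (empty)
pos 2: push '{'; stack = {
pos 3: push '['; stack = {[
pos 4: ']' matches '['; pop; stack = {
pos 5: '}' matches '{'; pop; stack = (empty)
pos 6: push '['; stack = [
pos 7: ']' matches '['; pop; stack = (empty)
pos 8: push '('; stack = (
pos 9: push '{'; stack = ({
pos 10: '}' matches '{'; pop; stack = (
pos 11: ')' matches '('; pop; stack = (empty)
end: stack empty → VALID
Verdict: properly nested → yes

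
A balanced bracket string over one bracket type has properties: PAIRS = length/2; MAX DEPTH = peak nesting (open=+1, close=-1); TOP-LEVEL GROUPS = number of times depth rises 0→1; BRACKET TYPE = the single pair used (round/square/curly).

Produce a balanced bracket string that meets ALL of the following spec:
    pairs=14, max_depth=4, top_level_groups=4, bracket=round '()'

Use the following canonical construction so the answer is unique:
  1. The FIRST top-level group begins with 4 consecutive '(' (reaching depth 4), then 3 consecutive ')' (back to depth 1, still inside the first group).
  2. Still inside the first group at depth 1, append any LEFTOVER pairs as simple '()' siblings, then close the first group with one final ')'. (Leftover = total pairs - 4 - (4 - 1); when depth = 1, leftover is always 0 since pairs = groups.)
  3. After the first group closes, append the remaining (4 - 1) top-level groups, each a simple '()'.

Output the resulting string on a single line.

Answer: (((()))()()()()()()())()()()

Derivation:
Spec: pairs=14 depth=4 groups=4
Leftover pairs = 14 - 4 - (4-1) = 7
First group: deep chain of depth 4 + 7 sibling pairs
Remaining 3 groups: simple '()' each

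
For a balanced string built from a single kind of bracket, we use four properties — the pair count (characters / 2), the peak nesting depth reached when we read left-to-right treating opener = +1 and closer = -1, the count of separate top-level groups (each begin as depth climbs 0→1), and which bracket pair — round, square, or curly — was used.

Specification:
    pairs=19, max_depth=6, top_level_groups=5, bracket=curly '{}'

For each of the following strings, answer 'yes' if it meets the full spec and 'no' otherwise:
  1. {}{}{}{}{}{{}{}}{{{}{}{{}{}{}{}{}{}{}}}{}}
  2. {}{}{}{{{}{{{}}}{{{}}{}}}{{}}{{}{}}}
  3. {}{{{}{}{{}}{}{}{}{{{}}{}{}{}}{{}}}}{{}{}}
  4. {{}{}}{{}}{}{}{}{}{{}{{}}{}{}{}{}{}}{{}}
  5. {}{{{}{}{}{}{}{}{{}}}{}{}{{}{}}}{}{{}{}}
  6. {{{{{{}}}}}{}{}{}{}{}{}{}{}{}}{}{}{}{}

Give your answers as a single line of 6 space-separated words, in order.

String 1 '{}{}{}{}{}{{}{}}{{{}{}{{}{}{}{}{}{}{}}}{}}': depth seq [1 0 1 0 1 0 1 0 1 0 1 2 1 2 1 0 1 2 3 2 3 2 3 4 3 4 3 4 3 4 3 4 3 4 3 4 3 2 1 2 1 0]
  -> pairs=21 depth=4 groups=7 -> no
String 2 '{}{}{}{{{}{{{}}}{{{}}{}}}{{}}{{}{}}}': depth seq [1 0 1 0 1 0 1 2 3 2 3 4 5 4 3 2 3 4 5 4 3 4 3 2 1 2 3 2 1 2 3 2 3 2 1 0]
  -> pairs=18 depth=5 groups=4 -> no
String 3 '{}{{{}{}{{}}{}{}{}{{{}}{}{}{}}{{}}}}{{}{}}': depth seq [1 0 1 2 3 2 3 2 3 4 3 2 3 2 3 2 3 2 3 4 5 4 3 4 3 4 3 4 3 2 3 4 3 2 1 0 1 2 1 2 1 0]
  -> pairs=21 depth=5 groups=3 -> no
String 4 '{{}{}}{{}}{}{}{}{}{{}{{}}{}{}{}{}{}}{{}}': depth seq [1 2 1 2 1 0 1 2 1 0 1 0 1 0 1 0 1 0 1 2 1 2 3 2 1 2 1 2 1 2 1 2 1 2 1 0 1 2 1 0]
  -> pairs=20 depth=3 groups=8 -> no
String 5 '{}{{{}{}{}{}{}{}{{}}}{}{}{{}{}}}{}{{}{}}': depth seq [1 0 1 2 3 2 3 2 3 2 3 2 3 2 3 2 3 4 3 2 1 2 1 2 1 2 3 2 3 2 1 0 1 0 1 2 1 2 1 0]
  -> pairs=20 depth=4 groups=4 -> no
String 6 '{{{{{{}}}}}{}{}{}{}{}{}{}{}{}}{}{}{}{}': depth seq [1 2 3 4 5 6 5 4 3 2 1 2 1 2 1 2 1 2 1 2 1 2 1 2 1 2 1 2 1 0 1 0 1 0 1 0 1 0]
  -> pairs=19 depth=6 groups=5 -> yes

Answer: no no no no no yes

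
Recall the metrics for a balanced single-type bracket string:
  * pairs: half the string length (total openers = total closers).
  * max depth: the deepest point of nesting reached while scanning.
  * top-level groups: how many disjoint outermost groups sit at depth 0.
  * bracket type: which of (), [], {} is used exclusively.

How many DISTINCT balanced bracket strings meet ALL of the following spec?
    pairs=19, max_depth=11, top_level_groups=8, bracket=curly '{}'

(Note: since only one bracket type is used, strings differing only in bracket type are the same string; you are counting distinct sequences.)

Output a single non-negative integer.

Spec: pairs=19 depth=11 groups=8
Count(depth <= 11) = 14567272
Count(depth <= 10) = 14567064
Count(depth == 11) = 14567272 - 14567064 = 208

Answer: 208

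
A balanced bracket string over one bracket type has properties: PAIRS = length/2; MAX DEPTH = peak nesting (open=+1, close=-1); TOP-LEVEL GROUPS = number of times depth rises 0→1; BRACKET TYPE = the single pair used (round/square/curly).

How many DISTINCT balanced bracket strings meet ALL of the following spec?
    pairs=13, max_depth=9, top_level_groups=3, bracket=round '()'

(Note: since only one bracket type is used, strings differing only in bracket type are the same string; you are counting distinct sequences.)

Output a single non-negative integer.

Answer: 504

Derivation:
Spec: pairs=13 depth=9 groups=3
Count(depth <= 9) = 149166
Count(depth <= 8) = 148662
Count(depth == 9) = 149166 - 148662 = 504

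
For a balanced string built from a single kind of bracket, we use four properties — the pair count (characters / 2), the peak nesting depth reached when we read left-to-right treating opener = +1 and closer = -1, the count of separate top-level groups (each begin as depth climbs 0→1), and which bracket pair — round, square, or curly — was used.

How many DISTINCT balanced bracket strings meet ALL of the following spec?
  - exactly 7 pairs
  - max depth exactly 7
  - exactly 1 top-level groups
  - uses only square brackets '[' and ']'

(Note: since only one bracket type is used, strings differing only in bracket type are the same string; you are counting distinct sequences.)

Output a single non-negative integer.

Answer: 1

Derivation:
Spec: pairs=7 depth=7 groups=1
Count(depth <= 7) = 132
Count(depth <= 6) = 131
Count(depth == 7) = 132 - 131 = 1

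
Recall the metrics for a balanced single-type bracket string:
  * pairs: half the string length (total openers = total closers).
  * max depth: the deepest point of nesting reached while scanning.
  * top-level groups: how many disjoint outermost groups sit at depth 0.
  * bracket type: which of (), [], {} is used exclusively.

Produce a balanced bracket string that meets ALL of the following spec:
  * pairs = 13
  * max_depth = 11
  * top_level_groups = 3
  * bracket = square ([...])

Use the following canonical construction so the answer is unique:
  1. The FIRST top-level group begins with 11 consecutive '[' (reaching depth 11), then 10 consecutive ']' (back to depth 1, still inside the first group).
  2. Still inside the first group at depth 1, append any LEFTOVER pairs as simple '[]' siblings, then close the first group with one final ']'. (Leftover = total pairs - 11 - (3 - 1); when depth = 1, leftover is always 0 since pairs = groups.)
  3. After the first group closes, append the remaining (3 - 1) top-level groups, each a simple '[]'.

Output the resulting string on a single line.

Answer: [[[[[[[[[[[]]]]]]]]]]][][]

Derivation:
Spec: pairs=13 depth=11 groups=3
Leftover pairs = 13 - 11 - (3-1) = 0
First group: deep chain of depth 11 + 0 sibling pairs
Remaining 2 groups: simple '[]' each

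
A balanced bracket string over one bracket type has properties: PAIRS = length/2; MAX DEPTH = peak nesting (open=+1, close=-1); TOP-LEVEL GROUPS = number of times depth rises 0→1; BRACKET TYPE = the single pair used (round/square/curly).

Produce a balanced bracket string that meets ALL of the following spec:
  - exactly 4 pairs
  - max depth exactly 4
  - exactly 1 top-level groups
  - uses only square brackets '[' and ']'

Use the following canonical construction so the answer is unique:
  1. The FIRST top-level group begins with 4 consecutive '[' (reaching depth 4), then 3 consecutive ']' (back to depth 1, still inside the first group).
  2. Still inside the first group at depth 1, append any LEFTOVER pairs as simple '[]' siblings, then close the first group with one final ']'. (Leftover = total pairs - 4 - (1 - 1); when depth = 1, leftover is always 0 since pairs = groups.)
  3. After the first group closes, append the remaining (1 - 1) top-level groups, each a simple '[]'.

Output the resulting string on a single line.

Answer: [[[[]]]]

Derivation:
Spec: pairs=4 depth=4 groups=1
Leftover pairs = 4 - 4 - (1-1) = 0
First group: deep chain of depth 4 + 0 sibling pairs
Remaining 0 groups: simple '[]' each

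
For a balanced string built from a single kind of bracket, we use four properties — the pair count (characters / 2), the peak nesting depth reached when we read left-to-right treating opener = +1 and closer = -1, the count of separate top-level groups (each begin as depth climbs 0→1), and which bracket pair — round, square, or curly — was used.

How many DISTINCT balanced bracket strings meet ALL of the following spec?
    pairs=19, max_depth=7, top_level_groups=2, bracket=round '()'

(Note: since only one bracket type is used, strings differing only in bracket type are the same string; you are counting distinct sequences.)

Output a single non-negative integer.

Answer: 109445494

Derivation:
Spec: pairs=19 depth=7 groups=2
Count(depth <= 7) = 345841920
Count(depth <= 6) = 236396426
Count(depth == 7) = 345841920 - 236396426 = 109445494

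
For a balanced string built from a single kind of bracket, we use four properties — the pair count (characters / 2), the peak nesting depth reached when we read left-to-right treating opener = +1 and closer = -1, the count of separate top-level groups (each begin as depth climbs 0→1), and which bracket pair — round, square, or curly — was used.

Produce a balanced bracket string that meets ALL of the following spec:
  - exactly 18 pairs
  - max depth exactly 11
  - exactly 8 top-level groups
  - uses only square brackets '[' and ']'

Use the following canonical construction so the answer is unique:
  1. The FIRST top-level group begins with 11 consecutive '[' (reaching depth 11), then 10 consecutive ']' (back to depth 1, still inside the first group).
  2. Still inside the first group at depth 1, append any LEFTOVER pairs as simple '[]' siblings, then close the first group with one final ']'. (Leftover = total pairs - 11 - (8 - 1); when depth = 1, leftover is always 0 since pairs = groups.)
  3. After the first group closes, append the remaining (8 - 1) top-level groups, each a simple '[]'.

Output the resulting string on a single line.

Answer: [[[[[[[[[[[]]]]]]]]]]][][][][][][][]

Derivation:
Spec: pairs=18 depth=11 groups=8
Leftover pairs = 18 - 11 - (8-1) = 0
First group: deep chain of depth 11 + 0 sibling pairs
Remaining 7 groups: simple '[]' each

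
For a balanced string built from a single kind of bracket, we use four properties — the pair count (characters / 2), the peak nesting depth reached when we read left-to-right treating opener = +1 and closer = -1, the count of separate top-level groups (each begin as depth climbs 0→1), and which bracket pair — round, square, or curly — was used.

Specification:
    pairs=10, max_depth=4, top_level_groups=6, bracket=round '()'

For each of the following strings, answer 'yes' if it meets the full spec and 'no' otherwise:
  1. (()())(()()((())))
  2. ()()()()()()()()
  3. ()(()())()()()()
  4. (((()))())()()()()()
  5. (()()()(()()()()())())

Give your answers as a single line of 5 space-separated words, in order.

Answer: no no no yes no

Derivation:
String 1 '(()())(()()((())))': depth seq [1 2 1 2 1 0 1 2 1 2 1 2 3 4 3 2 1 0]
  -> pairs=9 depth=4 groups=2 -> no
String 2 '()()()()()()()()': depth seq [1 0 1 0 1 0 1 0 1 0 1 0 1 0 1 0]
  -> pairs=8 depth=1 groups=8 -> no
String 3 '()(()())()()()()': depth seq [1 0 1 2 1 2 1 0 1 0 1 0 1 0 1 0]
  -> pairs=8 depth=2 groups=6 -> no
String 4 '(((()))())()()()()()': depth seq [1 2 3 4 3 2 1 2 1 0 1 0 1 0 1 0 1 0 1 0]
  -> pairs=10 depth=4 groups=6 -> yes
String 5 '(()()()(()()()()())())': depth seq [1 2 1 2 1 2 1 2 3 2 3 2 3 2 3 2 3 2 1 2 1 0]
  -> pairs=11 depth=3 groups=1 -> no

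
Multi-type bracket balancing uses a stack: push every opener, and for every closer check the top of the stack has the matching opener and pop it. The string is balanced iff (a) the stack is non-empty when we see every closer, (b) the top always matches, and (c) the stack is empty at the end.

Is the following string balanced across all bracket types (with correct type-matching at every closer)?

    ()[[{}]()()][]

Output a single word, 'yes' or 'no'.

Answer: yes

Derivation:
pos 0: push '('; stack = (
pos 1: ')' matches '('; pop; stack = (empty)
pos 2: push '['; stack = [
pos 3: push '['; stack = [[
pos 4: push '{'; stack = [[{
pos 5: '}' matches '{'; pop; stack = [[
pos 6: ']' matches '['; pop; stack = [
pos 7: push '('; stack = [(
pos 8: ')' matches '('; pop; stack = [
pos 9: push '('; stack = [(
pos 10: ')' matches '('; pop; stack = [
pos 11: ']' matches '['; pop; stack = (empty)
pos 12: push '['; stack = [
pos 13: ']' matches '['; pop; stack = (empty)
end: stack empty → VALID
Verdict: properly nested → yes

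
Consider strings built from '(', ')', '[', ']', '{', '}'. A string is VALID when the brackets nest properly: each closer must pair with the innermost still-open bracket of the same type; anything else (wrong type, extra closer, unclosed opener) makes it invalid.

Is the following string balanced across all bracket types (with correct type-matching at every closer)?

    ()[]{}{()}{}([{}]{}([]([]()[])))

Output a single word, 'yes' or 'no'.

Answer: yes

Derivation:
pos 0: push '('; stack = (
pos 1: ')' matches '('; pop; stack = (empty)
pos 2: push '['; stack = [
pos 3: ']' matches '['; pop; stack = (empty)
pos 4: push '{'; stack = {
pos 5: '}' matches '{'; pop; stack = (empty)
pos 6: push '{'; stack = {
pos 7: push '('; stack = {(
pos 8: ')' matches '('; pop; stack = {
pos 9: '}' matches '{'; pop; stack = (empty)
pos 10: push '{'; stack = {
pos 11: '}' matches '{'; pop; stack = (empty)
pos 12: push '('; stack = (
pos 13: push '['; stack = ([
pos 14: push '{'; stack = ([{
pos 15: '}' matches '{'; pop; stack = ([
pos 16: ']' matches '['; pop; stack = (
pos 17: push '{'; stack = ({
pos 18: '}' matches '{'; pop; stack = (
pos 19: push '('; stack = ((
pos 20: push '['; stack = (([
pos 21: ']' matches '['; pop; stack = ((
pos 22: push '('; stack = (((
pos 23: push '['; stack = ((([
pos 24: ']' matches '['; pop; stack = (((
pos 25: push '('; stack = ((((
pos 26: ')' matches '('; pop; stack = (((
pos 27: push '['; stack = ((([
pos 28: ']' matches '['; pop; stack = (((
pos 29: ')' matches '('; pop; stack = ((
pos 30: ')' matches '('; pop; stack = (
pos 31: ')' matches '('; pop; stack = (empty)
end: stack empty → VALID
Verdict: properly nested → yes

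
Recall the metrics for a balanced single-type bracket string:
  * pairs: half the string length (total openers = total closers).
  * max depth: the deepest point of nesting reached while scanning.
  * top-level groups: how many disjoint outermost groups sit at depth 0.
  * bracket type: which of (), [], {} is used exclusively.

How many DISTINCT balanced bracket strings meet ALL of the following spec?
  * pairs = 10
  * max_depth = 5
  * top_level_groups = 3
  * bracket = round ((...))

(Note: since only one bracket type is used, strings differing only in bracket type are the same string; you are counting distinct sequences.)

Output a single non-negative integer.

Spec: pairs=10 depth=5 groups=3
Count(depth <= 5) = 3165
Count(depth <= 4) = 2424
Count(depth == 5) = 3165 - 2424 = 741

Answer: 741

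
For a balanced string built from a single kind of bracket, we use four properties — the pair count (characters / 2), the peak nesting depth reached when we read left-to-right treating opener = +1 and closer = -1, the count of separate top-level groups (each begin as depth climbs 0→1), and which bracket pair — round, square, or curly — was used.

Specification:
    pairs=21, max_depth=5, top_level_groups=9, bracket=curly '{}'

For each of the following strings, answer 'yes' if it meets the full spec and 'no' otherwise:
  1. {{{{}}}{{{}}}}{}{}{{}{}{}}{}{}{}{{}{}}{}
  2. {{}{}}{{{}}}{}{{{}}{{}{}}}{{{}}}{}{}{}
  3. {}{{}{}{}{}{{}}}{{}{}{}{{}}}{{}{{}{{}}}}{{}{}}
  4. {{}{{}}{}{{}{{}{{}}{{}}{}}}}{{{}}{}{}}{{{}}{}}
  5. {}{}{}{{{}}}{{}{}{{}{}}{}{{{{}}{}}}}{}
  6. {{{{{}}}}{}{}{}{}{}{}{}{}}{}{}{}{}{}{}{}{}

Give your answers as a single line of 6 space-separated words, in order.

String 1 '{{{{}}}{{{}}}}{}{}{{}{}{}}{}{}{}{{}{}}{}': depth seq [1 2 3 4 3 2 1 2 3 4 3 2 1 0 1 0 1 0 1 2 1 2 1 2 1 0 1 0 1 0 1 0 1 2 1 2 1 0 1 0]
  -> pairs=20 depth=4 groups=9 -> no
String 2 '{{}{}}{{{}}}{}{{{}}{{}{}}}{{{}}}{}{}{}': depth seq [1 2 1 2 1 0 1 2 3 2 1 0 1 0 1 2 3 2 1 2 3 2 3 2 1 0 1 2 3 2 1 0 1 0 1 0 1 0]
  -> pairs=19 depth=3 groups=8 -> no
String 3 '{}{{}{}{}{}{{}}}{{}{}{}{{}}}{{}{{}{{}}}}{{}{}}': depth seq [1 0 1 2 1 2 1 2 1 2 1 2 3 2 1 0 1 2 1 2 1 2 1 2 3 2 1 0 1 2 1 2 3 2 3 4 3 2 1 0 1 2 1 2 1 0]
  -> pairs=23 depth=4 groups=5 -> no
String 4 '{{}{{}}{}{{}{{}{{}}{{}}{}}}}{{{}}{}{}}{{{}}{}}': depth seq [1 2 1 2 3 2 1 2 1 2 3 2 3 4 3 4 5 4 3 4 5 4 3 4 3 2 1 0 1 2 3 2 1 2 1 2 1 0 1 2 3 2 1 2 1 0]
  -> pairs=23 depth=5 groups=3 -> no
String 5 '{}{}{}{{{}}}{{}{}{{}{}}{}{{{{}}{}}}}{}': depth seq [1 0 1 0 1 0 1 2 3 2 1 0 1 2 1 2 1 2 3 2 3 2 1 2 1 2 3 4 5 4 3 4 3 2 1 0 1 0]
  -> pairs=19 depth=5 groups=6 -> no
String 6 '{{{{{}}}}{}{}{}{}{}{}{}{}}{}{}{}{}{}{}{}{}': depth seq [1 2 3 4 5 4 3 2 1 2 1 2 1 2 1 2 1 2 1 2 1 2 1 2 1 0 1 0 1 0 1 0 1 0 1 0 1 0 1 0 1 0]
  -> pairs=21 depth=5 groups=9 -> yes

Answer: no no no no no yes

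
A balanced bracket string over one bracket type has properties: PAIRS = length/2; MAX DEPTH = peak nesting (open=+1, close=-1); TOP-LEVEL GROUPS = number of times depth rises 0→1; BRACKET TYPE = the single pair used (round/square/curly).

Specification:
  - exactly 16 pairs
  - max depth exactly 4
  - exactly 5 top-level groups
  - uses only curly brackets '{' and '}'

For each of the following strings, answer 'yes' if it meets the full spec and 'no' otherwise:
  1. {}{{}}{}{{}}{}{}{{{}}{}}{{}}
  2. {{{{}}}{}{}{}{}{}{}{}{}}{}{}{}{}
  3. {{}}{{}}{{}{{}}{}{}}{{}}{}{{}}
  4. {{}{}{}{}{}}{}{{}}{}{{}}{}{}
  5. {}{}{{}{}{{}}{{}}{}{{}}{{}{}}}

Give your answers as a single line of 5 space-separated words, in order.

String 1 '{}{{}}{}{{}}{}{}{{{}}{}}{{}}': depth seq [1 0 1 2 1 0 1 0 1 2 1 0 1 0 1 0 1 2 3 2 1 2 1 0 1 2 1 0]
  -> pairs=14 depth=3 groups=8 -> no
String 2 '{{{{}}}{}{}{}{}{}{}{}{}}{}{}{}{}': depth seq [1 2 3 4 3 2 1 2 1 2 1 2 1 2 1 2 1 2 1 2 1 2 1 0 1 0 1 0 1 0 1 0]
  -> pairs=16 depth=4 groups=5 -> yes
String 3 '{{}}{{}}{{}{{}}{}{}}{{}}{}{{}}': depth seq [1 2 1 0 1 2 1 0 1 2 1 2 3 2 1 2 1 2 1 0 1 2 1 0 1 0 1 2 1 0]
  -> pairs=15 depth=3 groups=6 -> no
String 4 '{{}{}{}{}{}}{}{{}}{}{{}}{}{}': depth seq [1 2 1 2 1 2 1 2 1 2 1 0 1 0 1 2 1 0 1 0 1 2 1 0 1 0 1 0]
  -> pairs=14 depth=2 groups=7 -> no
String 5 '{}{}{{}{}{{}}{{}}{}{{}}{{}{}}}': depth seq [1 0 1 0 1 2 1 2 1 2 3 2 1 2 3 2 1 2 1 2 3 2 1 2 3 2 3 2 1 0]
  -> pairs=15 depth=3 groups=3 -> no

Answer: no yes no no no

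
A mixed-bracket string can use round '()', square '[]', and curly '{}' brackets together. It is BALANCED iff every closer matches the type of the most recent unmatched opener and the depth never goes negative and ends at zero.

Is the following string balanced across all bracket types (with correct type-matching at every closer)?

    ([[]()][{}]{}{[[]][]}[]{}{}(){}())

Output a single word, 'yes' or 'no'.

Answer: yes

Derivation:
pos 0: push '('; stack = (
pos 1: push '['; stack = ([
pos 2: push '['; stack = ([[
pos 3: ']' matches '['; pop; stack = ([
pos 4: push '('; stack = ([(
pos 5: ')' matches '('; pop; stack = ([
pos 6: ']' matches '['; pop; stack = (
pos 7: push '['; stack = ([
pos 8: push '{'; stack = ([{
pos 9: '}' matches '{'; pop; stack = ([
pos 10: ']' matches '['; pop; stack = (
pos 11: push '{'; stack = ({
pos 12: '}' matches '{'; pop; stack = (
pos 13: push '{'; stack = ({
pos 14: push '['; stack = ({[
pos 15: push '['; stack = ({[[
pos 16: ']' matches '['; pop; stack = ({[
pos 17: ']' matches '['; pop; stack = ({
pos 18: push '['; stack = ({[
pos 19: ']' matches '['; pop; stack = ({
pos 20: '}' matches '{'; pop; stack = (
pos 21: push '['; stack = ([
pos 22: ']' matches '['; pop; stack = (
pos 23: push '{'; stack = ({
pos 24: '}' matches '{'; pop; stack = (
pos 25: push '{'; stack = ({
pos 26: '}' matches '{'; pop; stack = (
pos 27: push '('; stack = ((
pos 28: ')' matches '('; pop; stack = (
pos 29: push '{'; stack = ({
pos 30: '}' matches '{'; pop; stack = (
pos 31: push '('; stack = ((
pos 32: ')' matches '('; pop; stack = (
pos 33: ')' matches '('; pop; stack = (empty)
end: stack empty → VALID
Verdict: properly nested → yes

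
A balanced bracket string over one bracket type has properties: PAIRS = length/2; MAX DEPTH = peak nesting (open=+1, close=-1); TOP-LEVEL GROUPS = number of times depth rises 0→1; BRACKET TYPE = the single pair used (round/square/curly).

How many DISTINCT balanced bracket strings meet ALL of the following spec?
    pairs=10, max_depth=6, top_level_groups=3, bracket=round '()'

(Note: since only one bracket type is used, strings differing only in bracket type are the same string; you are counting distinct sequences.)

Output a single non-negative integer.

Spec: pairs=10 depth=6 groups=3
Count(depth <= 6) = 3390
Count(depth <= 5) = 3165
Count(depth == 6) = 3390 - 3165 = 225

Answer: 225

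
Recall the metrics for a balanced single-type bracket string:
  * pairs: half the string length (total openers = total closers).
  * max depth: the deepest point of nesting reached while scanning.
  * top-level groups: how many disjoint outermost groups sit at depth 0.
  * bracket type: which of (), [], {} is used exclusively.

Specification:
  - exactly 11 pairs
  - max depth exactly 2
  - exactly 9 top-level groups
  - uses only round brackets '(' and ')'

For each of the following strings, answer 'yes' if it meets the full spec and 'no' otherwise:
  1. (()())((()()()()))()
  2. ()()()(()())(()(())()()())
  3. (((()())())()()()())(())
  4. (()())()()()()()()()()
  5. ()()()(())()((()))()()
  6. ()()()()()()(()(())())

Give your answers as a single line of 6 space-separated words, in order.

Answer: no no no yes no no

Derivation:
String 1 '(()())((()()()()))()': depth seq [1 2 1 2 1 0 1 2 3 2 3 2 3 2 3 2 1 0 1 0]
  -> pairs=10 depth=3 groups=3 -> no
String 2 '()()()(()())(()(())()()())': depth seq [1 0 1 0 1 0 1 2 1 2 1 0 1 2 1 2 3 2 1 2 1 2 1 2 1 0]
  -> pairs=13 depth=3 groups=5 -> no
String 3 '(((()())())()()()())(())': depth seq [1 2 3 4 3 4 3 2 3 2 1 2 1 2 1 2 1 2 1 0 1 2 1 0]
  -> pairs=12 depth=4 groups=2 -> no
String 4 '(()())()()()()()()()()': depth seq [1 2 1 2 1 0 1 0 1 0 1 0 1 0 1 0 1 0 1 0 1 0]
  -> pairs=11 depth=2 groups=9 -> yes
String 5 '()()()(())()((()))()()': depth seq [1 0 1 0 1 0 1 2 1 0 1 0 1 2 3 2 1 0 1 0 1 0]
  -> pairs=11 depth=3 groups=8 -> no
String 6 '()()()()()()(()(())())': depth seq [1 0 1 0 1 0 1 0 1 0 1 0 1 2 1 2 3 2 1 2 1 0]
  -> pairs=11 depth=3 groups=7 -> no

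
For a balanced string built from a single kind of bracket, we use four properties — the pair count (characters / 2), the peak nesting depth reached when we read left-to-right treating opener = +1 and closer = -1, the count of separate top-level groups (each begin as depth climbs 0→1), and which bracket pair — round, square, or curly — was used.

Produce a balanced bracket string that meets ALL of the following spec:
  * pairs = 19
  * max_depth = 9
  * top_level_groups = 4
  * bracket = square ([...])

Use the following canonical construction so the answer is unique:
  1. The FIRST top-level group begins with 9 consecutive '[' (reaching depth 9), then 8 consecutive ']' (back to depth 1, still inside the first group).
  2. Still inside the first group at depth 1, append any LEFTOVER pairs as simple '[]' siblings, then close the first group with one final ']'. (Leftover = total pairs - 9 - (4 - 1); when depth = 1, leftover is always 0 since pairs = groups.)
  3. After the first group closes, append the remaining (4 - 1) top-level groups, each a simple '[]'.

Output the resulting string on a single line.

Answer: [[[[[[[[[]]]]]]]][][][][][][][]][][][]

Derivation:
Spec: pairs=19 depth=9 groups=4
Leftover pairs = 19 - 9 - (4-1) = 7
First group: deep chain of depth 9 + 7 sibling pairs
Remaining 3 groups: simple '[]' each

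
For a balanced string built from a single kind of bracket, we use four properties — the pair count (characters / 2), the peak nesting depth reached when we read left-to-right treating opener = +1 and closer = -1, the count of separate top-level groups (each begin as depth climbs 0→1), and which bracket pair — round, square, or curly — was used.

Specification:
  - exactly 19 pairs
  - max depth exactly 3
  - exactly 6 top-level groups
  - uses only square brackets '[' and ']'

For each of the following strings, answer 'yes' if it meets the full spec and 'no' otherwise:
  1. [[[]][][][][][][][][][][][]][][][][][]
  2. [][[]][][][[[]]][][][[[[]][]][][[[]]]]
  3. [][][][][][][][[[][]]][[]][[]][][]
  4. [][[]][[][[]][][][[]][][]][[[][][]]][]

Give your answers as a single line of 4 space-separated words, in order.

String 1 '[[[]][][][][][][][][][][][]][][][][][]': depth seq [1 2 3 2 1 2 1 2 1 2 1 2 1 2 1 2 1 2 1 2 1 2 1 2 1 2 1 0 1 0 1 0 1 0 1 0 1 0]
  -> pairs=19 depth=3 groups=6 -> yes
String 2 '[][[]][][][[[]]][][][[[[]][]][][[[]]]]': depth seq [1 0 1 2 1 0 1 0 1 0 1 2 3 2 1 0 1 0 1 0 1 2 3 4 3 2 3 2 1 2 1 2 3 4 3 2 1 0]
  -> pairs=19 depth=4 groups=8 -> no
String 3 '[][][][][][][][[[][]]][[]][[]][][]': depth seq [1 0 1 0 1 0 1 0 1 0 1 0 1 0 1 2 3 2 3 2 1 0 1 2 1 0 1 2 1 0 1 0 1 0]
  -> pairs=17 depth=3 groups=12 -> no
String 4 '[][[]][[][[]][][][[]][][]][[[][][]]][]': depth seq [1 0 1 2 1 0 1 2 1 2 3 2 1 2 1 2 1 2 3 2 1 2 1 2 1 0 1 2 3 2 3 2 3 2 1 0 1 0]
  -> pairs=19 depth=3 groups=5 -> no

Answer: yes no no no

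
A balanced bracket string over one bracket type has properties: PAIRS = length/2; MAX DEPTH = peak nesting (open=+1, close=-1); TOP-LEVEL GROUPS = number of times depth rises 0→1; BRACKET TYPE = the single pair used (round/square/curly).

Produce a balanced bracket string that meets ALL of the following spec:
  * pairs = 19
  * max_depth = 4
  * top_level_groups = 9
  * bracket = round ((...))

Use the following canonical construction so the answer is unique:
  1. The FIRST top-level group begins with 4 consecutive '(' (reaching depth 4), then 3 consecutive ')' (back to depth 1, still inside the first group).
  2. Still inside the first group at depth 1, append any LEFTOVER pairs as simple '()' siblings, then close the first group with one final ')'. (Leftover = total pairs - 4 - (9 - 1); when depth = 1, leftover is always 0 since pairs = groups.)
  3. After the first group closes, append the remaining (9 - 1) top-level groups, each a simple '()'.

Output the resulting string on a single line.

Spec: pairs=19 depth=4 groups=9
Leftover pairs = 19 - 4 - (9-1) = 7
First group: deep chain of depth 4 + 7 sibling pairs
Remaining 8 groups: simple '()' each

Answer: (((()))()()()()()()())()()()()()()()()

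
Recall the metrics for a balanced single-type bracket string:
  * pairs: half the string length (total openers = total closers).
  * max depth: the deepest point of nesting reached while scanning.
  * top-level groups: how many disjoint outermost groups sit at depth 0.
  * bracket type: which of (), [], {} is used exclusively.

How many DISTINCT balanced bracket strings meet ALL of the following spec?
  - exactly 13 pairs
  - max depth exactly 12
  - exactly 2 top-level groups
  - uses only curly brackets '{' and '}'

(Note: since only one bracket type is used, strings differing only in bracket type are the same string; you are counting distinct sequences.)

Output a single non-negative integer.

Spec: pairs=13 depth=12 groups=2
Count(depth <= 12) = 208012
Count(depth <= 11) = 208010
Count(depth == 12) = 208012 - 208010 = 2

Answer: 2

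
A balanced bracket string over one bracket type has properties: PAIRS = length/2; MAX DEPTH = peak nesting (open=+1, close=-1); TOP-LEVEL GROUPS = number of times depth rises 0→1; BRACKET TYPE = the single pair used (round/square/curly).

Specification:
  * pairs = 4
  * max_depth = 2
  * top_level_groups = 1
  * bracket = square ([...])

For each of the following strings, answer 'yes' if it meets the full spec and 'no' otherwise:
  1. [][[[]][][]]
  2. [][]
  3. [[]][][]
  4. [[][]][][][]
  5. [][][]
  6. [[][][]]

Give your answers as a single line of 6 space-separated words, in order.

Answer: no no no no no yes

Derivation:
String 1 '[][[[]][][]]': depth seq [1 0 1 2 3 2 1 2 1 2 1 0]
  -> pairs=6 depth=3 groups=2 -> no
String 2 '[][]': depth seq [1 0 1 0]
  -> pairs=2 depth=1 groups=2 -> no
String 3 '[[]][][]': depth seq [1 2 1 0 1 0 1 0]
  -> pairs=4 depth=2 groups=3 -> no
String 4 '[[][]][][][]': depth seq [1 2 1 2 1 0 1 0 1 0 1 0]
  -> pairs=6 depth=2 groups=4 -> no
String 5 '[][][]': depth seq [1 0 1 0 1 0]
  -> pairs=3 depth=1 groups=3 -> no
String 6 '[[][][]]': depth seq [1 2 1 2 1 2 1 0]
  -> pairs=4 depth=2 groups=1 -> yes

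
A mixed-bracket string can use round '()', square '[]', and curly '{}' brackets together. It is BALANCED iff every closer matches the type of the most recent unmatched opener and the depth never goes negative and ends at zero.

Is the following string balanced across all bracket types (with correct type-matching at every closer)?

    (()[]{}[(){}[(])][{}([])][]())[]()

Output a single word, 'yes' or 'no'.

Answer: no

Derivation:
pos 0: push '('; stack = (
pos 1: push '('; stack = ((
pos 2: ')' matches '('; pop; stack = (
pos 3: push '['; stack = ([
pos 4: ']' matches '['; pop; stack = (
pos 5: push '{'; stack = ({
pos 6: '}' matches '{'; pop; stack = (
pos 7: push '['; stack = ([
pos 8: push '('; stack = ([(
pos 9: ')' matches '('; pop; stack = ([
pos 10: push '{'; stack = ([{
pos 11: '}' matches '{'; pop; stack = ([
pos 12: push '['; stack = ([[
pos 13: push '('; stack = ([[(
pos 14: saw closer ']' but top of stack is '(' (expected ')') → INVALID
Verdict: type mismatch at position 14: ']' closes '(' → no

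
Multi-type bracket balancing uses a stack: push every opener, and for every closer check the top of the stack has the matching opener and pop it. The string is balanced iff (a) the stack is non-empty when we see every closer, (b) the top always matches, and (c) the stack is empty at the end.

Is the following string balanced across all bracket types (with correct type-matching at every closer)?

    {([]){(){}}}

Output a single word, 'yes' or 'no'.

pos 0: push '{'; stack = {
pos 1: push '('; stack = {(
pos 2: push '['; stack = {([
pos 3: ']' matches '['; pop; stack = {(
pos 4: ')' matches '('; pop; stack = {
pos 5: push '{'; stack = {{
pos 6: push '('; stack = {{(
pos 7: ')' matches '('; pop; stack = {{
pos 8: push '{'; stack = {{{
pos 9: '}' matches '{'; pop; stack = {{
pos 10: '}' matches '{'; pop; stack = {
pos 11: '}' matches '{'; pop; stack = (empty)
end: stack empty → VALID
Verdict: properly nested → yes

Answer: yes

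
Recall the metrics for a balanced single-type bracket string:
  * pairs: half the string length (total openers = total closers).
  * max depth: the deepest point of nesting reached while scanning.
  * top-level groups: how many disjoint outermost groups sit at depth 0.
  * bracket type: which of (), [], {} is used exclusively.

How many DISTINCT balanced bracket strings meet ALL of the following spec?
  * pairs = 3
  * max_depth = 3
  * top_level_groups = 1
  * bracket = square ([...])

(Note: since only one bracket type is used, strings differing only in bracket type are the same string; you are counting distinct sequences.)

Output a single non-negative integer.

Answer: 1

Derivation:
Spec: pairs=3 depth=3 groups=1
Count(depth <= 3) = 2
Count(depth <= 2) = 1
Count(depth == 3) = 2 - 1 = 1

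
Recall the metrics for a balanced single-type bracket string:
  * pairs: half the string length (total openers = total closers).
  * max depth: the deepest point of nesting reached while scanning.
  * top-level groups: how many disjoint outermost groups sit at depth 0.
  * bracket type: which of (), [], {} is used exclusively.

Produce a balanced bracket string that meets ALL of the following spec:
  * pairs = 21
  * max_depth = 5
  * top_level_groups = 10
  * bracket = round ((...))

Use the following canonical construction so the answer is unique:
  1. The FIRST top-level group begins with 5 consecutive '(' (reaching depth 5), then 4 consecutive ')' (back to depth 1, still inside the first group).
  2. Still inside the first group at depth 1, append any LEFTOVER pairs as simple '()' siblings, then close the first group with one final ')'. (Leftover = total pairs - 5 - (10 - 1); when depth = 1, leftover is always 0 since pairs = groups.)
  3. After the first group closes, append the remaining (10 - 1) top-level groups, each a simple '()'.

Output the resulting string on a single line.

Answer: ((((())))()()()()()()())()()()()()()()()()

Derivation:
Spec: pairs=21 depth=5 groups=10
Leftover pairs = 21 - 5 - (10-1) = 7
First group: deep chain of depth 5 + 7 sibling pairs
Remaining 9 groups: simple '()' each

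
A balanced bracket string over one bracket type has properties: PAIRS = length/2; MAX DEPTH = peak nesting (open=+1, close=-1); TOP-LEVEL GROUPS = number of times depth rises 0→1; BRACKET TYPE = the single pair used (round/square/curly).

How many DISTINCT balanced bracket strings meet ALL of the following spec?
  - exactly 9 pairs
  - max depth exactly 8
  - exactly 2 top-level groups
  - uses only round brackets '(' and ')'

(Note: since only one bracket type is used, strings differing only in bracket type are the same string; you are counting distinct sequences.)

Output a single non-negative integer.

Answer: 2

Derivation:
Spec: pairs=9 depth=8 groups=2
Count(depth <= 8) = 1430
Count(depth <= 7) = 1428
Count(depth == 8) = 1430 - 1428 = 2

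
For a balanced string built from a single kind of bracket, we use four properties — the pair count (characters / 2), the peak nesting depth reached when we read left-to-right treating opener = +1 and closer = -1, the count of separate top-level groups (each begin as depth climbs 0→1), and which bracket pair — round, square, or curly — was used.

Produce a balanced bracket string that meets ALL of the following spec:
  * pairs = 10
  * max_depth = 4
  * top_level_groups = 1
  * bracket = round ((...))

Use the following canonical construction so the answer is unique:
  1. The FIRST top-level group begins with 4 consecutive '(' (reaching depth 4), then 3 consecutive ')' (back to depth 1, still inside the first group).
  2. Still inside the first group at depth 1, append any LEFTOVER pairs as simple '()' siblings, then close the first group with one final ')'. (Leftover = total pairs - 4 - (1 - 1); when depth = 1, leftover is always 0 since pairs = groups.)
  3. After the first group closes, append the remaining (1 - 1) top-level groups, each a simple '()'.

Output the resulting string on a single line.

Answer: (((()))()()()()()())

Derivation:
Spec: pairs=10 depth=4 groups=1
Leftover pairs = 10 - 4 - (1-1) = 6
First group: deep chain of depth 4 + 6 sibling pairs
Remaining 0 groups: simple '()' each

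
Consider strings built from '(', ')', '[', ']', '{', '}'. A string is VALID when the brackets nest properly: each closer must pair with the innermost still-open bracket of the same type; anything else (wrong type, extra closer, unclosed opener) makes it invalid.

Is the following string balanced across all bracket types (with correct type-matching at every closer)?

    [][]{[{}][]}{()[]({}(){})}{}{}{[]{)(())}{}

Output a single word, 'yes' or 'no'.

Answer: no

Derivation:
pos 0: push '['; stack = [
pos 1: ']' matches '['; pop; stack = (empty)
pos 2: push '['; stack = [
pos 3: ']' matches '['; pop; stack = (empty)
pos 4: push '{'; stack = {
pos 5: push '['; stack = {[
pos 6: push '{'; stack = {[{
pos 7: '}' matches '{'; pop; stack = {[
pos 8: ']' matches '['; pop; stack = {
pos 9: push '['; stack = {[
pos 10: ']' matches '['; pop; stack = {
pos 11: '}' matches '{'; pop; stack = (empty)
pos 12: push '{'; stack = {
pos 13: push '('; stack = {(
pos 14: ')' matches '('; pop; stack = {
pos 15: push '['; stack = {[
pos 16: ']' matches '['; pop; stack = {
pos 17: push '('; stack = {(
pos 18: push '{'; stack = {({
pos 19: '}' matches '{'; pop; stack = {(
pos 20: push '('; stack = {((
pos 21: ')' matches '('; pop; stack = {(
pos 22: push '{'; stack = {({
pos 23: '}' matches '{'; pop; stack = {(
pos 24: ')' matches '('; pop; stack = {
pos 25: '}' matches '{'; pop; stack = (empty)
pos 26: push '{'; stack = {
pos 27: '}' matches '{'; pop; stack = (empty)
pos 28: push '{'; stack = {
pos 29: '}' matches '{'; pop; stack = (empty)
pos 30: push '{'; stack = {
pos 31: push '['; stack = {[
pos 32: ']' matches '['; pop; stack = {
pos 33: push '{'; stack = {{
pos 34: saw closer ')' but top of stack is '{' (expected '}') → INVALID
Verdict: type mismatch at position 34: ')' closes '{' → no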